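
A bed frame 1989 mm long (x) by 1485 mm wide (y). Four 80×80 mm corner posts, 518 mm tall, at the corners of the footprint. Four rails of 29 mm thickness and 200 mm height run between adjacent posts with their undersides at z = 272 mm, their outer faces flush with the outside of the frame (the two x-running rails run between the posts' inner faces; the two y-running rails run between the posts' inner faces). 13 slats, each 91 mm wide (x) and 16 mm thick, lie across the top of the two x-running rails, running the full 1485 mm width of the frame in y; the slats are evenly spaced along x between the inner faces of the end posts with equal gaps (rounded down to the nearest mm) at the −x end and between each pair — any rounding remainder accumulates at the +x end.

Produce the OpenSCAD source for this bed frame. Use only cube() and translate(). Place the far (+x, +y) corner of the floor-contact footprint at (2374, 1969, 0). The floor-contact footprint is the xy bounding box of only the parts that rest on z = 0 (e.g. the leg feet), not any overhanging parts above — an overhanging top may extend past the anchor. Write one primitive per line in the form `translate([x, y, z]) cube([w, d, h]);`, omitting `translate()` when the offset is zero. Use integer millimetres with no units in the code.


translate([385, 484, 0]) cube([80, 80, 518]);
translate([385, 1889, 0]) cube([80, 80, 518]);
translate([2294, 484, 0]) cube([80, 80, 518]);
translate([2294, 1889, 0]) cube([80, 80, 518]);
translate([465, 484, 272]) cube([1829, 29, 200]);
translate([465, 1940, 272]) cube([1829, 29, 200]);
translate([385, 564, 272]) cube([29, 1325, 200]);
translate([2345, 564, 272]) cube([29, 1325, 200]);
translate([511, 484, 472]) cube([91, 1485, 16]);
translate([648, 484, 472]) cube([91, 1485, 16]);
translate([785, 484, 472]) cube([91, 1485, 16]);
translate([922, 484, 472]) cube([91, 1485, 16]);
translate([1059, 484, 472]) cube([91, 1485, 16]);
translate([1196, 484, 472]) cube([91, 1485, 16]);
translate([1333, 484, 472]) cube([91, 1485, 16]);
translate([1470, 484, 472]) cube([91, 1485, 16]);
translate([1607, 484, 472]) cube([91, 1485, 16]);
translate([1744, 484, 472]) cube([91, 1485, 16]);
translate([1881, 484, 472]) cube([91, 1485, 16]);
translate([2018, 484, 472]) cube([91, 1485, 16]);
translate([2155, 484, 472]) cube([91, 1485, 16]);


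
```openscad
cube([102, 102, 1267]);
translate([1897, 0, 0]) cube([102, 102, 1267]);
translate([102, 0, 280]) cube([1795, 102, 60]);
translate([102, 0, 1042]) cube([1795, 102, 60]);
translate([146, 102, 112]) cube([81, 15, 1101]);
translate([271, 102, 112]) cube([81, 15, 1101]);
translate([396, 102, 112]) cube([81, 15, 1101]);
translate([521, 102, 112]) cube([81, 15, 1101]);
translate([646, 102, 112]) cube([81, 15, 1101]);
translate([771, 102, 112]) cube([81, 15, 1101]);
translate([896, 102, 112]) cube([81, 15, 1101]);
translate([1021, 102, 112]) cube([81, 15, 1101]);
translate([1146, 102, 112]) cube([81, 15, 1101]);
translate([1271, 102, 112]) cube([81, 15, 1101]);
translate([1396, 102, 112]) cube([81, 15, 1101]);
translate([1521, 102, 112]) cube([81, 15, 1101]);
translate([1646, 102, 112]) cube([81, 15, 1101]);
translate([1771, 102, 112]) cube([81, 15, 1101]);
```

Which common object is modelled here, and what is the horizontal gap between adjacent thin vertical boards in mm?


A fence section. The picket gap is 44 mm.

Two posts, two rails, 14 pickets — a fence section. Span 1795 mm holds 14 pickets of 81 mm with 15 equal gaps: ⌊(1795 − 14·81) / 15⌋ = 44 mm.


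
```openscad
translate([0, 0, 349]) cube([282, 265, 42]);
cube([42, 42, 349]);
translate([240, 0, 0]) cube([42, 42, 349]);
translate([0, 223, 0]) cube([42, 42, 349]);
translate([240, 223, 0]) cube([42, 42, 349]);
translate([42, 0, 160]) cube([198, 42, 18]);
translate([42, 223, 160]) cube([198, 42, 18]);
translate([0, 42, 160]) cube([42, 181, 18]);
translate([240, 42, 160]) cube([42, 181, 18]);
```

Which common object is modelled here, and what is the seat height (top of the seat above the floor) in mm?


A stool. The seat height is 391 mm.

A 282×265×42 slab at z = 349 on four corner posts — a stool. The seat top is 349 + 42 = 391 mm.


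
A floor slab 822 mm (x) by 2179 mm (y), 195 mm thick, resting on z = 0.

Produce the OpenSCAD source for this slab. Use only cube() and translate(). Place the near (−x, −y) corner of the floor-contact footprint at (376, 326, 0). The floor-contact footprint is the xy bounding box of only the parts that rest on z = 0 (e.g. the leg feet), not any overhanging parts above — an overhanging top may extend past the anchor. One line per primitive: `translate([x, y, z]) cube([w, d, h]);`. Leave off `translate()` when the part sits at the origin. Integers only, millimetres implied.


translate([376, 326, 0]) cube([822, 2179, 195]);


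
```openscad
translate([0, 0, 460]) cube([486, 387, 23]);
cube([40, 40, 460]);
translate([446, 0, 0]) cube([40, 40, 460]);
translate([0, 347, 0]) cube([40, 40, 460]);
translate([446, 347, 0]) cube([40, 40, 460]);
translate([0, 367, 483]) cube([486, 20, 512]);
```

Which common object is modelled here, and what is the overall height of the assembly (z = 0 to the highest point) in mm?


A chair. The overall height is 995 mm.

A slab on four corner posts with a tall panel at the back — a chair. The seat slab sits at z = 460 with thickness 23, and the 512 mm backrest starts at the seat top, so the overall height is 460 + 23 + 512 = 995 mm.


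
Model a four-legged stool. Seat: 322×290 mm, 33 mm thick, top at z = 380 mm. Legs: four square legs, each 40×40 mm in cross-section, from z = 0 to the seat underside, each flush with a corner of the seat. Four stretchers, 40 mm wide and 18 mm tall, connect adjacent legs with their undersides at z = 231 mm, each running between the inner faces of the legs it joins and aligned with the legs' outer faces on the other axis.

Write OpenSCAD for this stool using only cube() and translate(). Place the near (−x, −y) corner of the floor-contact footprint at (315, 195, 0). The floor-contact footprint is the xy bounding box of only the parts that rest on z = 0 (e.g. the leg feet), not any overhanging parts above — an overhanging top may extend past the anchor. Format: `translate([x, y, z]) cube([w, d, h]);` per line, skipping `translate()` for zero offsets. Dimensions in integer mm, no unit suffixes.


translate([315, 195, 347]) cube([322, 290, 33]);
translate([315, 195, 0]) cube([40, 40, 347]);
translate([597, 195, 0]) cube([40, 40, 347]);
translate([315, 445, 0]) cube([40, 40, 347]);
translate([597, 445, 0]) cube([40, 40, 347]);
translate([355, 195, 231]) cube([242, 40, 18]);
translate([355, 445, 231]) cube([242, 40, 18]);
translate([315, 235, 231]) cube([40, 210, 18]);
translate([597, 235, 231]) cube([40, 210, 18]);


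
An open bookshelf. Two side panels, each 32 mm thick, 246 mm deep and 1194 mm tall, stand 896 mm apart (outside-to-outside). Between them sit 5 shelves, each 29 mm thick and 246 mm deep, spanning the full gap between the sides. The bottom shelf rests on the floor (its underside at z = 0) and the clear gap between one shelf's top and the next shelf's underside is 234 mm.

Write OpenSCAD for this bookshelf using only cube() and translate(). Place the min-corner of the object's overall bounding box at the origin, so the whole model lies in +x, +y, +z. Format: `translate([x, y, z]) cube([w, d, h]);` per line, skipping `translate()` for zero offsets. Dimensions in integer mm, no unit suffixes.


cube([32, 246, 1194]);
translate([864, 0, 0]) cube([32, 246, 1194]);
translate([32, 0, 0]) cube([832, 246, 29]);
translate([32, 0, 263]) cube([832, 246, 29]);
translate([32, 0, 526]) cube([832, 246, 29]);
translate([32, 0, 789]) cube([832, 246, 29]);
translate([32, 0, 1052]) cube([832, 246, 29]);


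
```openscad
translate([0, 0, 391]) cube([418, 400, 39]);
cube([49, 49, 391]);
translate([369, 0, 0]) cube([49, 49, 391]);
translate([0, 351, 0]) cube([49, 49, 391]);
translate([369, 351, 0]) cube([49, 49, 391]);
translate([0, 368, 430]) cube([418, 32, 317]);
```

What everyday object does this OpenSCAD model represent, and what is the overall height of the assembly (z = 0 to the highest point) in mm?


A chair. The overall height is 747 mm.

A slab on four corner posts with a tall panel at the back — a chair. The seat slab sits at z = 391 with thickness 39, and the 317 mm backrest starts at the seat top, so the overall height is 391 + 39 + 317 = 747 mm.


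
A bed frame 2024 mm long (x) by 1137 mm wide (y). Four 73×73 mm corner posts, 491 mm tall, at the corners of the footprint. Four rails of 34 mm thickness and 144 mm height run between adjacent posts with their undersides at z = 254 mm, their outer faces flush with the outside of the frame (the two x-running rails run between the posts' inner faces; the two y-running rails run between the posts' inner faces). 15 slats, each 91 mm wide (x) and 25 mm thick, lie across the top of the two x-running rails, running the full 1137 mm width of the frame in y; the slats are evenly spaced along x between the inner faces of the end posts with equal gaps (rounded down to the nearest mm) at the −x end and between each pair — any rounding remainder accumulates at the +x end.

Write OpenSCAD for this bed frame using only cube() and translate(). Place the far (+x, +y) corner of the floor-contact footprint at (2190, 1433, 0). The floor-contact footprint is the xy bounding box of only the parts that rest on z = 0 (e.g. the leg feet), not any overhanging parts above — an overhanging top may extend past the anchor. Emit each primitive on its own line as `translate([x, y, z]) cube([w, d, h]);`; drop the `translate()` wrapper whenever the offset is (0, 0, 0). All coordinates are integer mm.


// slat z = rail_z + rail_h = 254 + 144 = 398
// slat gap = ⌊(1878 − 15·91) / 16⌋ = 32
translate([166, 296, 0]) cube([73, 73, 491]);
translate([166, 1360, 0]) cube([73, 73, 491]);
translate([2117, 296, 0]) cube([73, 73, 491]);
translate([2117, 1360, 0]) cube([73, 73, 491]);
translate([239, 296, 254]) cube([1878, 34, 144]);
translate([239, 1399, 254]) cube([1878, 34, 144]);
translate([166, 369, 254]) cube([34, 991, 144]);
translate([2156, 369, 254]) cube([34, 991, 144]);
translate([271, 296, 398]) cube([91, 1137, 25]);
translate([394, 296, 398]) cube([91, 1137, 25]);
translate([517, 296, 398]) cube([91, 1137, 25]);
translate([640, 296, 398]) cube([91, 1137, 25]);
translate([763, 296, 398]) cube([91, 1137, 25]);
translate([886, 296, 398]) cube([91, 1137, 25]);
translate([1009, 296, 398]) cube([91, 1137, 25]);
translate([1132, 296, 398]) cube([91, 1137, 25]);
translate([1255, 296, 398]) cube([91, 1137, 25]);
translate([1378, 296, 398]) cube([91, 1137, 25]);
translate([1501, 296, 398]) cube([91, 1137, 25]);
translate([1624, 296, 398]) cube([91, 1137, 25]);
translate([1747, 296, 398]) cube([91, 1137, 25]);
translate([1870, 296, 398]) cube([91, 1137, 25]);
translate([1993, 296, 398]) cube([91, 1137, 25]);


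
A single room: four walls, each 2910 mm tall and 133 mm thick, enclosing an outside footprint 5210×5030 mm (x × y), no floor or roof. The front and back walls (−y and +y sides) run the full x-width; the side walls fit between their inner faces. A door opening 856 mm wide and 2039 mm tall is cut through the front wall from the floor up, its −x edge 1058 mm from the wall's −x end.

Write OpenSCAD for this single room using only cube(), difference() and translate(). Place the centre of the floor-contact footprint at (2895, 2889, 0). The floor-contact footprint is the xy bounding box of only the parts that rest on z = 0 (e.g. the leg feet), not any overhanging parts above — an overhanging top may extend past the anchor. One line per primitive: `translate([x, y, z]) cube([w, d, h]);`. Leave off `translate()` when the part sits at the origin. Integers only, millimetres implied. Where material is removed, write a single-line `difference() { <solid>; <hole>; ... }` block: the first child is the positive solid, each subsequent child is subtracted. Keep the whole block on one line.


difference() { translate([290, 374, 0]) cube([5210, 133, 2910]); translate([1348, 374, 0]) cube([856, 133, 2039]); }
translate([290, 5271, 0]) cube([5210, 133, 2910]);
translate([290, 507, 0]) cube([133, 4764, 2910]);
translate([5367, 507, 0]) cube([133, 4764, 2910]);


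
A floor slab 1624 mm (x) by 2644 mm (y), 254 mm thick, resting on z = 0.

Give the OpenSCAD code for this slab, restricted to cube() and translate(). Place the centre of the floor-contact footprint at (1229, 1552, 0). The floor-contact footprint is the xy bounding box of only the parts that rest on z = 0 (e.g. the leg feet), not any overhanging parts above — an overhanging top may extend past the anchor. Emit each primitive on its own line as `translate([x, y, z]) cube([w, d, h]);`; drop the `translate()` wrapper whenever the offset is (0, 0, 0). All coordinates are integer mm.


translate([417, 230, 0]) cube([1624, 2644, 254]);


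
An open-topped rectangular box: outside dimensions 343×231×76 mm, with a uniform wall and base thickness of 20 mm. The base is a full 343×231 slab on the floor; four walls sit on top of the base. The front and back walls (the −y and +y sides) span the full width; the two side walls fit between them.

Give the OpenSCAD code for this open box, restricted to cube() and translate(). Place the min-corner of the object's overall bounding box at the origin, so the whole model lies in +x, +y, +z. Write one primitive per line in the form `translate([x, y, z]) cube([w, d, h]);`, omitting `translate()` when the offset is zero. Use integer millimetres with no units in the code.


cube([343, 231, 20]);
translate([0, 0, 20]) cube([343, 20, 56]);
translate([0, 211, 20]) cube([343, 20, 56]);
translate([0, 20, 20]) cube([20, 191, 56]);
translate([323, 20, 20]) cube([20, 191, 56]);


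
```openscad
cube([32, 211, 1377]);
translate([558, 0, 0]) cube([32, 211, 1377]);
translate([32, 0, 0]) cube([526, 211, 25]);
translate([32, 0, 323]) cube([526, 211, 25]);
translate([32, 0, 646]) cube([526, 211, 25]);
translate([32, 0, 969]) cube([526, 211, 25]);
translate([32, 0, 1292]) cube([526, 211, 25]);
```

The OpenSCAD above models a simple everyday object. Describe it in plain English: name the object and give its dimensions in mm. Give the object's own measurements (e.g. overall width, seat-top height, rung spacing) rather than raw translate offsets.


An open bookshelf. Two side panels, each 32 mm thick, 211 mm deep and 1377 mm tall, stand 590 mm apart (outside-to-outside). Between them sit 5 shelves, each 25 mm thick and 211 mm deep, spanning the full gap between the sides. The bottom shelf rests on the floor (its underside at z = 0) and the clear gap between one shelf's top and the next shelf's underside is 298 mm.


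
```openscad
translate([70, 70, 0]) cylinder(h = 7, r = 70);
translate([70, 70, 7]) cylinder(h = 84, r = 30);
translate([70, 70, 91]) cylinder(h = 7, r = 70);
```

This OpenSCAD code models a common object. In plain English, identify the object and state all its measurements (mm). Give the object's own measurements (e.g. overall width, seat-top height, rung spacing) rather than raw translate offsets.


A spool: two coaxial disc flanges of radius 70 mm and thickness 7 mm, joined by a core cylinder of radius 30 mm and height 84 mm. The lower flange rests on z = 0 and the three cylinders share a vertical axis.


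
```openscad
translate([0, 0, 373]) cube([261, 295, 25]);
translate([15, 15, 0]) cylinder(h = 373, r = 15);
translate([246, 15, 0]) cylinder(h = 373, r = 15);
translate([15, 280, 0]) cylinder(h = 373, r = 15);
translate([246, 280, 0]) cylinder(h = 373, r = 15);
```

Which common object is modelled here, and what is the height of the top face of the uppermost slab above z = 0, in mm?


A stool. The seat height is 398 mm.

A 261×295×25 slab at z = 373 on four corner cylinders — a stool. The seat top is 373 + 25 = 398 mm.


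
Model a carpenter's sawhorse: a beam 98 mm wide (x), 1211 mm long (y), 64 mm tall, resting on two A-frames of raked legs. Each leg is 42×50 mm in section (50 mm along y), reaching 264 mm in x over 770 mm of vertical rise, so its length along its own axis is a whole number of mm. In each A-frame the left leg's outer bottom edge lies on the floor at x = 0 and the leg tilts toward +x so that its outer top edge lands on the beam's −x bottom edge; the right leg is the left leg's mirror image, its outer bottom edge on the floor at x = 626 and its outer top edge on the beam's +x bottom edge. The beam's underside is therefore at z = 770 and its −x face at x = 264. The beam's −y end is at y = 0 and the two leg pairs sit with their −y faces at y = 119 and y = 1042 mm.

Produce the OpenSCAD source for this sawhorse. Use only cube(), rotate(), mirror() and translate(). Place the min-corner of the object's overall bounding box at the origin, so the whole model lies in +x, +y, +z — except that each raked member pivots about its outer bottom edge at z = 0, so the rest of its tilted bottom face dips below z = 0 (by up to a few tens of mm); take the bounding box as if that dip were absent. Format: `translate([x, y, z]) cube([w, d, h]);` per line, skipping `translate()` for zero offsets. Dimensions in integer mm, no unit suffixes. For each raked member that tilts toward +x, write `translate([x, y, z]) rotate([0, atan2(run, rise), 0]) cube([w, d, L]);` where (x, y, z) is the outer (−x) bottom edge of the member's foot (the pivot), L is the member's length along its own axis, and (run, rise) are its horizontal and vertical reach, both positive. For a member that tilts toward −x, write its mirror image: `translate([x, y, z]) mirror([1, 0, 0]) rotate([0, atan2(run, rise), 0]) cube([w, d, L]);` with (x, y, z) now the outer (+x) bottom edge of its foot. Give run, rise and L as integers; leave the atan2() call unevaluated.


translate([264, 0, 770]) cube([98, 1211, 64]);
translate([0, 119, 0]) rotate([0, atan2(264, 770), 0]) cube([42, 50, 814]);
translate([626, 119, 0]) mirror([1, 0, 0]) rotate([0, atan2(264, 770), 0]) cube([42, 50, 814]);
translate([0, 1042, 0]) rotate([0, atan2(264, 770), 0]) cube([42, 50, 814]);
translate([626, 1042, 0]) mirror([1, 0, 0]) rotate([0, atan2(264, 770), 0]) cube([42, 50, 814]);


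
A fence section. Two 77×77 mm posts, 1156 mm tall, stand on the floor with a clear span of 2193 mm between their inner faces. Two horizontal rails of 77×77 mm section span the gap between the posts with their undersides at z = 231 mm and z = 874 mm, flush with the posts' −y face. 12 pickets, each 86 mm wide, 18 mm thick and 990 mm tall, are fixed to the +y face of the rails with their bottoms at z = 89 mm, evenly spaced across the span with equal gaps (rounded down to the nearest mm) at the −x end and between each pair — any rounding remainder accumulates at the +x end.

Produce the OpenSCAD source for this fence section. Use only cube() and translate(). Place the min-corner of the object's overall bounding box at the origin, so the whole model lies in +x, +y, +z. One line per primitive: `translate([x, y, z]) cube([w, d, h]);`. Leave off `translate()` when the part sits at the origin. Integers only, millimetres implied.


cube([77, 77, 1156]);
translate([2270, 0, 0]) cube([77, 77, 1156]);
translate([77, 0, 231]) cube([2193, 77, 77]);
translate([77, 0, 874]) cube([2193, 77, 77]);
translate([166, 77, 89]) cube([86, 18, 990]);
translate([341, 77, 89]) cube([86, 18, 990]);
translate([516, 77, 89]) cube([86, 18, 990]);
translate([691, 77, 89]) cube([86, 18, 990]);
translate([866, 77, 89]) cube([86, 18, 990]);
translate([1041, 77, 89]) cube([86, 18, 990]);
translate([1216, 77, 89]) cube([86, 18, 990]);
translate([1391, 77, 89]) cube([86, 18, 990]);
translate([1566, 77, 89]) cube([86, 18, 990]);
translate([1741, 77, 89]) cube([86, 18, 990]);
translate([1916, 77, 89]) cube([86, 18, 990]);
translate([2091, 77, 89]) cube([86, 18, 990]);


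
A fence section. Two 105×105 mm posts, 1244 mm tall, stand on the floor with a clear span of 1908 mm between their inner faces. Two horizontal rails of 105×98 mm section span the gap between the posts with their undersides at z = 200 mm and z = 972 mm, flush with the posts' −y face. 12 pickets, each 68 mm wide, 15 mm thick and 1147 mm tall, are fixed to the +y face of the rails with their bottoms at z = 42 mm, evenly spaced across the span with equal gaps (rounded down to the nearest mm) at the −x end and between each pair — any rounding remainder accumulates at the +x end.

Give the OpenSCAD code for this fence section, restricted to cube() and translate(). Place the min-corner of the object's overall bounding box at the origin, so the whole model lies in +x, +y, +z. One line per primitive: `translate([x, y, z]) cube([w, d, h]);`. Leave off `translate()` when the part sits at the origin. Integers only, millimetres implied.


cube([105, 105, 1244]);
translate([2013, 0, 0]) cube([105, 105, 1244]);
translate([105, 0, 200]) cube([1908, 105, 98]);
translate([105, 0, 972]) cube([1908, 105, 98]);
translate([189, 105, 42]) cube([68, 15, 1147]);
translate([341, 105, 42]) cube([68, 15, 1147]);
translate([493, 105, 42]) cube([68, 15, 1147]);
translate([645, 105, 42]) cube([68, 15, 1147]);
translate([797, 105, 42]) cube([68, 15, 1147]);
translate([949, 105, 42]) cube([68, 15, 1147]);
translate([1101, 105, 42]) cube([68, 15, 1147]);
translate([1253, 105, 42]) cube([68, 15, 1147]);
translate([1405, 105, 42]) cube([68, 15, 1147]);
translate([1557, 105, 42]) cube([68, 15, 1147]);
translate([1709, 105, 42]) cube([68, 15, 1147]);
translate([1861, 105, 42]) cube([68, 15, 1147]);


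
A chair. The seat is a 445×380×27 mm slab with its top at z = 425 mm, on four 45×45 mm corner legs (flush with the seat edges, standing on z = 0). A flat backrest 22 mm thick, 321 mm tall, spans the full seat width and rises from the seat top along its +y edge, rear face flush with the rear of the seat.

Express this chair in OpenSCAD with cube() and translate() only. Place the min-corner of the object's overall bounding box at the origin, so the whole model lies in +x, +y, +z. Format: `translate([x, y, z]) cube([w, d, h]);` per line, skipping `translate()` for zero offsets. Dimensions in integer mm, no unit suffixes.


translate([0, 0, 398]) cube([445, 380, 27]);
cube([45, 45, 398]);
translate([400, 0, 0]) cube([45, 45, 398]);
translate([0, 335, 0]) cube([45, 45, 398]);
translate([400, 335, 0]) cube([45, 45, 398]);
translate([0, 358, 425]) cube([445, 22, 321]);


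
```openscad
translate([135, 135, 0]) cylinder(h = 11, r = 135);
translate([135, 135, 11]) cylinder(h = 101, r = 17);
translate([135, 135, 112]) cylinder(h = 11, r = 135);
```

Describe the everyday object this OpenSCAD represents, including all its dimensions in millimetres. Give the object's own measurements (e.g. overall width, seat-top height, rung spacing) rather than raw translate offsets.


A spool: two coaxial disc flanges of radius 135 mm and thickness 11 mm, joined by a core cylinder of radius 17 mm and height 101 mm. The lower flange rests on z = 0 and the three cylinders share a vertical axis.


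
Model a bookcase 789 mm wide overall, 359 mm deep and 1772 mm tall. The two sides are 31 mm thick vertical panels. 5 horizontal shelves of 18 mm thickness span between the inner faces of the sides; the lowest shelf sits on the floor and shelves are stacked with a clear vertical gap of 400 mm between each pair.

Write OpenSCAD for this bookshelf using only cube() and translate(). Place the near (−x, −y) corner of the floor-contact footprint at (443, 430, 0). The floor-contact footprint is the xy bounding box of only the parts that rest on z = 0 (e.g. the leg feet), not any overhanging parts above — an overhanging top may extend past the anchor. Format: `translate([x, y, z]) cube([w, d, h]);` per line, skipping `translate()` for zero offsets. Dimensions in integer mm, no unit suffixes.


translate([443, 430, 0]) cube([31, 359, 1772]);
translate([1201, 430, 0]) cube([31, 359, 1772]);
translate([474, 430, 0]) cube([727, 359, 18]);
translate([474, 430, 418]) cube([727, 359, 18]);
translate([474, 430, 836]) cube([727, 359, 18]);
translate([474, 430, 1254]) cube([727, 359, 18]);
translate([474, 430, 1672]) cube([727, 359, 18]);


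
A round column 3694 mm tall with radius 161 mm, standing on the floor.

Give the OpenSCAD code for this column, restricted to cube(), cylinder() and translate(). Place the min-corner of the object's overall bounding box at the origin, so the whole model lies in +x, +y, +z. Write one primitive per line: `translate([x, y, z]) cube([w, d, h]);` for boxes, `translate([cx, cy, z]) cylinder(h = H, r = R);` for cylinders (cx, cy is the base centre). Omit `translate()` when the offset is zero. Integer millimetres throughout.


translate([161, 161, 0]) cylinder(h = 3694, r = 161);


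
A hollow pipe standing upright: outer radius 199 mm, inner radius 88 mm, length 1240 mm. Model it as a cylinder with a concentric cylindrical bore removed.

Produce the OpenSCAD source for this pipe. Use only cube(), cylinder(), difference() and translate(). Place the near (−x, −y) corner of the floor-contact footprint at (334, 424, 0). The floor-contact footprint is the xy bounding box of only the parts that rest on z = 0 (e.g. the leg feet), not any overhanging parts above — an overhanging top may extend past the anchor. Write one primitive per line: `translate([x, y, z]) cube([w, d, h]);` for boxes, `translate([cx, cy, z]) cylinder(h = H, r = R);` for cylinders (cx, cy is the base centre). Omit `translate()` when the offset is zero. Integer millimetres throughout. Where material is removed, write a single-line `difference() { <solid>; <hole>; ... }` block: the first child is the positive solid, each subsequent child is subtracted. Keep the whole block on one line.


difference() { translate([533, 623, 0]) cylinder(h = 1240, r = 199); translate([533, 623, 0]) cylinder(h = 1240, r = 88); }


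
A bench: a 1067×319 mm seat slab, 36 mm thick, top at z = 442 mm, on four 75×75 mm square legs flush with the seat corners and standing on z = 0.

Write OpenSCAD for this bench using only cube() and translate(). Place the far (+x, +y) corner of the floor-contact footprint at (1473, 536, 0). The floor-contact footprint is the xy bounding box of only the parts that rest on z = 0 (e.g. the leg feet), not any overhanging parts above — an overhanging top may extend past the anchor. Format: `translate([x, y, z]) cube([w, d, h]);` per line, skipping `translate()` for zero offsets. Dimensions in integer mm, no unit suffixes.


translate([406, 217, 406]) cube([1067, 319, 36]);
translate([406, 217, 0]) cube([75, 75, 406]);
translate([406, 461, 0]) cube([75, 75, 406]);
translate([1398, 217, 0]) cube([75, 75, 406]);
translate([1398, 461, 0]) cube([75, 75, 406]);


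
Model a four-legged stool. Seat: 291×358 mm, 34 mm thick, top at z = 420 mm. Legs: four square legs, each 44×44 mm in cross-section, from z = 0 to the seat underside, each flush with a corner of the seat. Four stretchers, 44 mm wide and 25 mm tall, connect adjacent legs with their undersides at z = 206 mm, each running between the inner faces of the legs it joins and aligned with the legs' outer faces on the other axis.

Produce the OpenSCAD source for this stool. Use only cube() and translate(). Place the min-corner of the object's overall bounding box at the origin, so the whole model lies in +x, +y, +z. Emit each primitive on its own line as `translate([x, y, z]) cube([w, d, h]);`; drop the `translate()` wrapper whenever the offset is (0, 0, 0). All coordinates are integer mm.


translate([0, 0, 386]) cube([291, 358, 34]);
cube([44, 44, 386]);
translate([247, 0, 0]) cube([44, 44, 386]);
translate([0, 314, 0]) cube([44, 44, 386]);
translate([247, 314, 0]) cube([44, 44, 386]);
translate([44, 0, 206]) cube([203, 44, 25]);
translate([44, 314, 206]) cube([203, 44, 25]);
translate([0, 44, 206]) cube([44, 270, 25]);
translate([247, 44, 206]) cube([44, 270, 25]);


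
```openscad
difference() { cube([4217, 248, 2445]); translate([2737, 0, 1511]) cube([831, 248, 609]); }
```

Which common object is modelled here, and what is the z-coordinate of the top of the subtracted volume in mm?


A wall with a window opening. The window head height is 2120 mm.

A wall with a rectangular opening subtracted — a window. Sill at z = 1511, opening 609 mm tall, so the head is at 1511 + 609 = 2120 mm.


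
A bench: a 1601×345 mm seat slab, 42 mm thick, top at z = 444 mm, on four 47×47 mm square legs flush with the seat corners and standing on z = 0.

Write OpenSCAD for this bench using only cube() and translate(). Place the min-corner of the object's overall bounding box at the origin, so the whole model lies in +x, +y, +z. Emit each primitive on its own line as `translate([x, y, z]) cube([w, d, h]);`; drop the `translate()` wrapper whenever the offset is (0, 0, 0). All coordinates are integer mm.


// leg_h = 444 − 42 = 402
translate([0, 0, 402]) cube([1601, 345, 42]);
cube([47, 47, 402]);
translate([0, 298, 0]) cube([47, 47, 402]);
translate([1554, 0, 0]) cube([47, 47, 402]);
translate([1554, 298, 0]) cube([47, 47, 402]);


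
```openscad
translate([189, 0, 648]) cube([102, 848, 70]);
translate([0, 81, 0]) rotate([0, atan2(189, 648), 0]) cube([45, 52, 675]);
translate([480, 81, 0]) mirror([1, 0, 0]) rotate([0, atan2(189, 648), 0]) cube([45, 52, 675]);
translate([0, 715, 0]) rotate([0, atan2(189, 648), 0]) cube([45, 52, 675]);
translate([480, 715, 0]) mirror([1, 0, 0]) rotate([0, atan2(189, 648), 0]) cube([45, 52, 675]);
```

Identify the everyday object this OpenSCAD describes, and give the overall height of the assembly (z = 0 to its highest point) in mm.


A sawhorse. The overall height is 718 mm.

A beam across two mirrored pairs of raked legs — a sawhorse. The beam's underside is at z = 648 (matching the legs' vertical rise in atan2(189, 648)) and the beam is 70 mm tall, so its top is at 648 + 70 = 718 mm. The raked legs top out at the beam's underside, so that is the highest point.


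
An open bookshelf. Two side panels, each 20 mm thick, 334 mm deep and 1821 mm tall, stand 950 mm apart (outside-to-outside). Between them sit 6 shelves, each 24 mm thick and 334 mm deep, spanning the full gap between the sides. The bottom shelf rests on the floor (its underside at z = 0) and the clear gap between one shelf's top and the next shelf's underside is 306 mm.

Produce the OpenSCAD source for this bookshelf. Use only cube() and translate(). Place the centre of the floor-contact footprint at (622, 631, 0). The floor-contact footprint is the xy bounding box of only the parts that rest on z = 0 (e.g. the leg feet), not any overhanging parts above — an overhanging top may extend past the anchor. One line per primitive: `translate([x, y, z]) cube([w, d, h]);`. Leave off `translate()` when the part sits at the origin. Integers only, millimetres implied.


translate([147, 464, 0]) cube([20, 334, 1821]);
translate([1077, 464, 0]) cube([20, 334, 1821]);
translate([167, 464, 0]) cube([910, 334, 24]);
translate([167, 464, 330]) cube([910, 334, 24]);
translate([167, 464, 660]) cube([910, 334, 24]);
translate([167, 464, 990]) cube([910, 334, 24]);
translate([167, 464, 1320]) cube([910, 334, 24]);
translate([167, 464, 1650]) cube([910, 334, 24]);


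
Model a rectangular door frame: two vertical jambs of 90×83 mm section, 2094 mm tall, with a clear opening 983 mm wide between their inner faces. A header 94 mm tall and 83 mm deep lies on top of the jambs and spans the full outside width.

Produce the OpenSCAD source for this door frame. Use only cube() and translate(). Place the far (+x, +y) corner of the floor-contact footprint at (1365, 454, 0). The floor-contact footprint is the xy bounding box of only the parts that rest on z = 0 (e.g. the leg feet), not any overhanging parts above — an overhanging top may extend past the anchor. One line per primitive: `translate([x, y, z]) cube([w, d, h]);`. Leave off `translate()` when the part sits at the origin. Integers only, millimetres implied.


translate([202, 371, 0]) cube([90, 83, 2094]);
translate([1275, 371, 0]) cube([90, 83, 2094]);
translate([202, 371, 2094]) cube([1163, 83, 94]);


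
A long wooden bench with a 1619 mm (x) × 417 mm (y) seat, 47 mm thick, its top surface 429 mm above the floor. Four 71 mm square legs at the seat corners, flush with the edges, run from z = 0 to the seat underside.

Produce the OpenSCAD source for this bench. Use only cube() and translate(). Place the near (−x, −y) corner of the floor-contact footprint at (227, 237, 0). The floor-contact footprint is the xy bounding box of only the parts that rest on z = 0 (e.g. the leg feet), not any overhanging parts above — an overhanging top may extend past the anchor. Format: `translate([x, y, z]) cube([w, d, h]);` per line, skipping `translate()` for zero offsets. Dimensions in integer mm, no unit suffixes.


// leg_h = 429 − 47 = 382
translate([227, 237, 382]) cube([1619, 417, 47]);
translate([227, 237, 0]) cube([71, 71, 382]);
translate([227, 583, 0]) cube([71, 71, 382]);
translate([1775, 237, 0]) cube([71, 71, 382]);
translate([1775, 583, 0]) cube([71, 71, 382]);


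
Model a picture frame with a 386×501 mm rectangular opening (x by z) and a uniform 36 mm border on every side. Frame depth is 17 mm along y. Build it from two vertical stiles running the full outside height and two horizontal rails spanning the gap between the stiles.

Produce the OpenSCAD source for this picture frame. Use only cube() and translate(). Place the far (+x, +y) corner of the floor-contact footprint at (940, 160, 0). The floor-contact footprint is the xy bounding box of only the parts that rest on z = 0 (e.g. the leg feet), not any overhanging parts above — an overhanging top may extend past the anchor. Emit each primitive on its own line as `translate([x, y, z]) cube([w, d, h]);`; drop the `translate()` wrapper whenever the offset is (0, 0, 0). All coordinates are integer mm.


translate([482, 143, 0]) cube([36, 17, 573]);
translate([904, 143, 0]) cube([36, 17, 573]);
translate([518, 143, 0]) cube([386, 17, 36]);
translate([518, 143, 537]) cube([386, 17, 36]);


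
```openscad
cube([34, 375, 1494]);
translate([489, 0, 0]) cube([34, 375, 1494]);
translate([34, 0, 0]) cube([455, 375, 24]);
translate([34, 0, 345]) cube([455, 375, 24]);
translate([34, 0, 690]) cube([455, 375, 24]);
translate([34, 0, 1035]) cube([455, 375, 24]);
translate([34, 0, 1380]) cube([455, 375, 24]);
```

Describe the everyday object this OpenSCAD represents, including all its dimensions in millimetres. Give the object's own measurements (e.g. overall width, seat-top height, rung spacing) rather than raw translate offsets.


An open bookshelf. Two side panels, each 34 mm thick, 375 mm deep and 1494 mm tall, stand 523 mm apart (outside-to-outside). Between them sit 5 shelves, each 24 mm thick and 375 mm deep, spanning the full gap between the sides. The bottom shelf rests on the floor (its underside at z = 0) and the clear gap between one shelf's top and the next shelf's underside is 321 mm.


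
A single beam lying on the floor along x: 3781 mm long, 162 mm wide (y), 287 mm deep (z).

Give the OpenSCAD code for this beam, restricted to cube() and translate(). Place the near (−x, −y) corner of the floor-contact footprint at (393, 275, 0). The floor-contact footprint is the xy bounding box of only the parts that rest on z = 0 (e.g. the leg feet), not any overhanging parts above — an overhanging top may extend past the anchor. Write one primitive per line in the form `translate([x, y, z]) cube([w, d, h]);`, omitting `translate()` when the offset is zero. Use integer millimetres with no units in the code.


translate([393, 275, 0]) cube([3781, 162, 287]);


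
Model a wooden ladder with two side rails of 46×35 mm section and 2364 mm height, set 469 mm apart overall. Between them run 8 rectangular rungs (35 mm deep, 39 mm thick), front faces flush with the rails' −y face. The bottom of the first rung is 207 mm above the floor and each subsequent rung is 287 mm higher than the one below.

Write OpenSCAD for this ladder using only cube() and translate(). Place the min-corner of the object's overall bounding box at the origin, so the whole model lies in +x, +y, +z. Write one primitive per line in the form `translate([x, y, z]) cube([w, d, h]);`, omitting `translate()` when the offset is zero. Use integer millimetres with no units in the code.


cube([46, 35, 2364]);
translate([423, 0, 0]) cube([46, 35, 2364]);
translate([46, 0, 207]) cube([377, 35, 39]);
translate([46, 0, 494]) cube([377, 35, 39]);
translate([46, 0, 781]) cube([377, 35, 39]);
translate([46, 0, 1068]) cube([377, 35, 39]);
translate([46, 0, 1355]) cube([377, 35, 39]);
translate([46, 0, 1642]) cube([377, 35, 39]);
translate([46, 0, 1929]) cube([377, 35, 39]);
translate([46, 0, 2216]) cube([377, 35, 39]);


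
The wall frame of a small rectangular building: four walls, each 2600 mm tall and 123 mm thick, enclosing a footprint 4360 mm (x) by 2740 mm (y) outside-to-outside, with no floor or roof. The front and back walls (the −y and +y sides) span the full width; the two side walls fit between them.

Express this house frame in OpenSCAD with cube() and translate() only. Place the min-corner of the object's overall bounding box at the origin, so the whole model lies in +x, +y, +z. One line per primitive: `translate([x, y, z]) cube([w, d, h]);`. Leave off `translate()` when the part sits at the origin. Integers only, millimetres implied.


cube([4360, 123, 2600]);
translate([0, 2617, 0]) cube([4360, 123, 2600]);
translate([0, 123, 0]) cube([123, 2494, 2600]);
translate([4237, 123, 0]) cube([123, 2494, 2600]);


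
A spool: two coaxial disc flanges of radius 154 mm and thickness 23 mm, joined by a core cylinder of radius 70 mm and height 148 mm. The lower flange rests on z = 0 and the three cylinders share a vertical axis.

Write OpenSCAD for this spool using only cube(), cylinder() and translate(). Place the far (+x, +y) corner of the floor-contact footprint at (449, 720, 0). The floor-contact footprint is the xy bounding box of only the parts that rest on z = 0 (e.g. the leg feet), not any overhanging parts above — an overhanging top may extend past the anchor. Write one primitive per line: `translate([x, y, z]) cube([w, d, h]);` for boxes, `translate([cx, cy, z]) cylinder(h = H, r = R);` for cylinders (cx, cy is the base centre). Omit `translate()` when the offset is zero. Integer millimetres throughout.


translate([295, 566, 0]) cylinder(h = 23, r = 154);
translate([295, 566, 23]) cylinder(h = 148, r = 70);
translate([295, 566, 171]) cylinder(h = 23, r = 154);


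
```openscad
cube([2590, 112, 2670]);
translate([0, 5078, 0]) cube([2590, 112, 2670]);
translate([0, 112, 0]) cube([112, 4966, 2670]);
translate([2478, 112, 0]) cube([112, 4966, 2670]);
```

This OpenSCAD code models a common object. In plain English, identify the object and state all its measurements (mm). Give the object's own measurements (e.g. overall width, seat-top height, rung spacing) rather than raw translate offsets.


The wall frame of a small rectangular building: four walls, each 2670 mm tall and 112 mm thick, enclosing a footprint 2590 mm (x) by 5190 mm (y) outside-to-outside, with no floor or roof. The front and back walls (the −y and +y sides) span the full width; the two side walls fit between them.


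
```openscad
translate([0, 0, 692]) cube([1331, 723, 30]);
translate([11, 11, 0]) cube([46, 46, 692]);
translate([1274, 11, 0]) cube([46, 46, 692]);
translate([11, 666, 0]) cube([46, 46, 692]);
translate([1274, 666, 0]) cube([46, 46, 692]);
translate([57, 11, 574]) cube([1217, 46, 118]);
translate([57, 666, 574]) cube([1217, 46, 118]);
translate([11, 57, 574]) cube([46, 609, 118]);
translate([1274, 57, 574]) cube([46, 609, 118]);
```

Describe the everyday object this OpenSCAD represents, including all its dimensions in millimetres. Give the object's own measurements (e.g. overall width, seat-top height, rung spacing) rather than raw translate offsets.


A rectangular dining table. The top is 1331×723×30 mm with its upper surface at z = 722 mm. It stands on four 46×46 mm square legs, each inset 11 mm from the nearest pair of top edges, running from the floor to the underside of the top. Four apron rails, 46 mm thick and 118 mm tall, run between adjacent legs with their top edges flush with the underside of the top and their outer faces flush with the legs' outer faces.
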